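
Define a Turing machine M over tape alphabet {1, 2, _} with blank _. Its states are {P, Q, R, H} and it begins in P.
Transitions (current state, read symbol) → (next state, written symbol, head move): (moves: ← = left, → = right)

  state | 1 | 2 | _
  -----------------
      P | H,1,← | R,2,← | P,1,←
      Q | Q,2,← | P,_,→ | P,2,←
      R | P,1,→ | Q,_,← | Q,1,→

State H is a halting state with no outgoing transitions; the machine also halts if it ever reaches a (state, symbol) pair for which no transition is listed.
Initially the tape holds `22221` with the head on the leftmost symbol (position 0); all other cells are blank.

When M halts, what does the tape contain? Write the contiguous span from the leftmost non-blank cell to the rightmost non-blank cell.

1111_1

P | _[2]2221   read 2 → write 2, move ←, go to R
R | [_]22221   read _ → write 1, move →, go to Q
Q | 1[2]2221   read 2 → write _, move →, go to P
P | 1_[2]221   read 2 → write 2, move ←, go to R
R | 1[_]2221   read _ → write 1, move →, go to Q
Q | 11[2]221   read 2 → write _, move →, go to P
P | 11_[2]21   read 2 → write 2, move ←, go to R
R | 11[_]221   read _ → write 1, move →, go to Q
Q | 111[2]21   read 2 → write _, move →, go to P
P | 111_[2]1   read 2 → write 2, move ←, go to R
R | 111[_]21   read _ → write 1, move →, go to Q
Q | 1111[2]1   read 2 → write _, move →, go to P
P | 1111_[1]   read 1 → write 1, move ←, go to H
H | 1111[_]1
The non-blank tape span at halt is 1111_1.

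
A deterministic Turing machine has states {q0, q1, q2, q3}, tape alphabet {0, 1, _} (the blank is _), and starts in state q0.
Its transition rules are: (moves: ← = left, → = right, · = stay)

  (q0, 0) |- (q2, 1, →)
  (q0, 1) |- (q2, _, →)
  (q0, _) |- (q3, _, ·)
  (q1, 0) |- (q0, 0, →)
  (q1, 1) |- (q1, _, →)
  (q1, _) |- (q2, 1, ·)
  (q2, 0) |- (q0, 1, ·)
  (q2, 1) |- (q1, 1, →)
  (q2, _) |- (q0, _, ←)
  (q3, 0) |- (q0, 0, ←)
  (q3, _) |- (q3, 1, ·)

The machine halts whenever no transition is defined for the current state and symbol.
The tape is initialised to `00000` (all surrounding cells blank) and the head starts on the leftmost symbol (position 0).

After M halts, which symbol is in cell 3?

_

state=q0 head=0 tape=[0]0000_   (q0,0)→(q2,1,→)
state=q2 head=1 tape=1[0]000_   (q2,0)→(q0,1,·)
state=q0 head=1 tape=1[1]000_   (q0,1)→(q2,_,→)
state=q2 head=2 tape=1_[0]00_   (q2,0)→(q0,1,·)
state=q0 head=2 tape=1_[1]00_   (q0,1)→(q2,_,→)
state=q2 head=3 tape=1__[0]0_   (q2,0)→(q0,1,·)
state=q0 head=3 tape=1__[1]0_   (q0,1)→(q2,_,→)
state=q2 head=4 tape=1___[0]_   (q2,0)→(q0,1,·)
state=q0 head=4 tape=1___[1]_   (q0,1)→(q2,_,→)
state=q2 head=5 tape=1____[_]   (q2,_)→(q0,_,←)
state=q0 head=4 tape=1___[_]_   (q0,_)→(q3,_,·)
state=q3 head=4 tape=1___[_]_   (q3,_)→(q3,1,·)
state=q3 head=4 tape=1___[1]_
Cell 3 holds _ when M halts.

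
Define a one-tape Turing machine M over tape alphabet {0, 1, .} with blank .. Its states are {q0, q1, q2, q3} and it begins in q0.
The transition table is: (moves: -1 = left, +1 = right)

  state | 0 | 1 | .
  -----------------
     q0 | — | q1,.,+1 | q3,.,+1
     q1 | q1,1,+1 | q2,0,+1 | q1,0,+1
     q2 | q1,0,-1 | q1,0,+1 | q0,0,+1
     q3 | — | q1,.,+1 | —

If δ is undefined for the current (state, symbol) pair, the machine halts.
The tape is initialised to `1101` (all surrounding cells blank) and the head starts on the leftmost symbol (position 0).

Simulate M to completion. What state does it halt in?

q0 | [1]101...   read 1 → write ., move +1, go to q1
q1 | .[1]01...   read 1 → write 0, move +1, go to q2
q2 | .0[0]1...   read 0 → write 0, move -1, go to q1
q1 | .[0]01...   read 0 → write 1, move +1, go to q1
q1 | .1[0]1...   read 0 → write 1, move +1, go to q1
q1 | .11[1]...   read 1 → write 0, move +1, go to q2
q2 | .110[.]..   read . → write 0, move +1, go to q0
q0 | .1100[.].   read . → write ., move +1, go to q3
q3 | .1100.[.]
No transition is defined for (q3, .); M halts in state q3.

q3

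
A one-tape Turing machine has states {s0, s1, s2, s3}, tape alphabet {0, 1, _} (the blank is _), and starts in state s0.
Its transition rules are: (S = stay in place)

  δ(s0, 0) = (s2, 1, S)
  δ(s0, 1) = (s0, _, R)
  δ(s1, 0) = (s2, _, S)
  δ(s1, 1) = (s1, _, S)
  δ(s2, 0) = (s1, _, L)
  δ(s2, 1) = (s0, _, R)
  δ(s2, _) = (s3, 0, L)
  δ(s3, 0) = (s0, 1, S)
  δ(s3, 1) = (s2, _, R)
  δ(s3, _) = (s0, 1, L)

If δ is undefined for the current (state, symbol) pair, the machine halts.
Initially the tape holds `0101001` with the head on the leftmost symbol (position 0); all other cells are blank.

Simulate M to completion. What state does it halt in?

s0

s0 | [0]101001_   read 0 → write 1, move S, go to s2
s2 | [1]101001_   read 1 → write _, move R, go to s0
s0 | _[1]01001_   read 1 → write _, move R, go to s0
s0 | __[0]1001_   read 0 → write 1, move S, go to s2
s2 | __[1]1001_   read 1 → write _, move R, go to s0
s0 | ___[1]001_   read 1 → write _, move R, go to s0
s0 | ____[0]01_   read 0 → write 1, move S, go to s2
s2 | ____[1]01_   read 1 → write _, move R, go to s0
s0 | _____[0]1_   read 0 → write 1, move S, go to s2
s2 | _____[1]1_   read 1 → write _, move R, go to s0
s0 | ______[1]_   read 1 → write _, move R, go to s0
s0 | _______[_]
No transition is defined for (s0, _); M halts in state s0.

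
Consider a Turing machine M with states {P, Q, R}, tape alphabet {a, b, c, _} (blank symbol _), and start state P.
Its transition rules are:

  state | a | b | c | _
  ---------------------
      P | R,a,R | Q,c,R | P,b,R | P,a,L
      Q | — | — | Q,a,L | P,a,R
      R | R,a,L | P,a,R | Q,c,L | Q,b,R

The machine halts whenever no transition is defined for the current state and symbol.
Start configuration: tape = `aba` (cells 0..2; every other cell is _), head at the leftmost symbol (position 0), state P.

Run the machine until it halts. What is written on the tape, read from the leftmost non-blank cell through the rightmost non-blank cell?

P | _[a]ba___   read a → write a, move R, go to R
R | _a[b]a___   read b → write a, move R, go to P
P | _aa[a]___   read a → write a, move R, go to R
R | _aaa[_]__   read _ → write b, move R, go to Q
Q | _aaab[_]_   read _ → write a, move R, go to P
P | _aaaba[_]   read _ → write a, move L, go to P
P | _aaab[a]a   read a → write a, move R, go to R
R | _aaaba[a]   read a → write a, move L, go to R
R | _aaab[a]a   read a → write a, move L, go to R
R | _aaa[b]aa   read b → write a, move R, go to P
P | _aaaa[a]a   read a → write a, move R, go to R
R | _aaaaa[a]   read a → write a, move L, go to R
R | _aaaa[a]a   read a → write a, move L, go to R
R | _aaa[a]aa   read a → write a, move L, go to R
R | _aa[a]aaa   read a → write a, move L, go to R
R | _a[a]aaaa   read a → write a, move L, go to R
R | _[a]aaaaa   read a → write a, move L, go to R
R | [_]aaaaaa   read _ → write b, move R, go to Q
Q | b[a]aaaaa
The non-blank tape span at halt is baaaaaa.

baaaaaa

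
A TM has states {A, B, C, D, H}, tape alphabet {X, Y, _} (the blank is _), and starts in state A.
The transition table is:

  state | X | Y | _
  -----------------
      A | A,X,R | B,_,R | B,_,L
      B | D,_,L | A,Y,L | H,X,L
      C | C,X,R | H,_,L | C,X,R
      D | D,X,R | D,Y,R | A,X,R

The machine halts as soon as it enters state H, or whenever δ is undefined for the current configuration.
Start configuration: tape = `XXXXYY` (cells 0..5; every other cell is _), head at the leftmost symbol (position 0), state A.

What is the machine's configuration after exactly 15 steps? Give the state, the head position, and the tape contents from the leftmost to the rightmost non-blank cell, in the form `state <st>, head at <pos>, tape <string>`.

state=A head=0 tape=[X]XXXYY   (A,X)→(A,X,R)
state=A head=1 tape=X[X]XXYY   (A,X)→(A,X,R)
state=A head=2 tape=XX[X]XYY   (A,X)→(A,X,R)
state=A head=3 tape=XXX[X]YY   (A,X)→(A,X,R)
state=A head=4 tape=XXXX[Y]Y   (A,Y)→(B,_,R)
state=B head=5 tape=XXXX_[Y]   (B,Y)→(A,Y,L)
state=A head=4 tape=XXXX[_]Y   (A,_)→(B,_,L)
state=B head=3 tape=XXX[X]_Y   (B,X)→(D,_,L)
state=D head=2 tape=XX[X]__Y   (D,X)→(D,X,R)
state=D head=3 tape=XXX[_]_Y   (D,_)→(A,X,R)
state=A head=4 tape=XXXX[_]Y   (A,_)→(B,_,L)
state=B head=3 tape=XXX[X]_Y   (B,X)→(D,_,L)
state=D head=2 tape=XX[X]__Y   (D,X)→(D,X,R)
state=D head=3 tape=XXX[_]_Y   (D,_)→(A,X,R)
state=A head=4 tape=XXXX[_]Y   (A,_)→(B,_,L)
state=B head=3 tape=XXX[X]_Y
After 15 steps: state B, head at 3, tape XXXX_Y.

state B, head at 3, tape XXXX_Y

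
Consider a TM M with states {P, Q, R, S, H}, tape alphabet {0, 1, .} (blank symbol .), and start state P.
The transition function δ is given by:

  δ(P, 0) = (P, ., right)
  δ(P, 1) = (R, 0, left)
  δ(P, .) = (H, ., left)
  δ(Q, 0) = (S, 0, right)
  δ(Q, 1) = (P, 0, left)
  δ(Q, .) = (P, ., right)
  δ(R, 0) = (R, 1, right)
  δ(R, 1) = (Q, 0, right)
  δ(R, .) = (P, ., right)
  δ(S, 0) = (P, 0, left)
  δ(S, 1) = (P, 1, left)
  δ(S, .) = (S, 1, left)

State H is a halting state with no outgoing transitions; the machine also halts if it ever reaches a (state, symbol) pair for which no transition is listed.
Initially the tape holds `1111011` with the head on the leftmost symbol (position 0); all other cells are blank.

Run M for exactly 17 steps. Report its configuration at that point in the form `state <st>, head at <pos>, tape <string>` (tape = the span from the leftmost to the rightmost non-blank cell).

state R, head at 5, tape 0

state=P head=0 tape=.[1]111011   (P,1)→(R,0,left)
state=R head=-1 tape=[.]0111011   (R,.)→(P,.,right)
state=P head=0 tape=.[0]111011   (P,0)→(P,.,right)
state=P head=1 tape=..[1]11011   (P,1)→(R,0,left)
state=R head=0 tape=.[.]011011   (R,.)→(P,.,right)
state=P head=1 tape=..[0]11011   (P,0)→(P,.,right)
state=P head=2 tape=...[1]1011   (P,1)→(R,0,left)
state=R head=1 tape=..[.]01011   (R,.)→(P,.,right)
state=P head=2 tape=...[0]1011   (P,0)→(P,.,right)
state=P head=3 tape=....[1]011   (P,1)→(R,0,left)
state=R head=2 tape=...[.]0011   (R,.)→(P,.,right)
state=P head=3 tape=....[0]011   (P,0)→(P,.,right)
state=P head=4 tape=.....[0]11   (P,0)→(P,.,right)
state=P head=5 tape=......[1]1   (P,1)→(R,0,left)
state=R head=4 tape=.....[.]01   (R,.)→(P,.,right)
state=P head=5 tape=......[0]1   (P,0)→(P,.,right)
state=P head=6 tape=.......[1]   (P,1)→(R,0,left)
state=R head=5 tape=......[.]0
After 17 steps: state R, head at 5, tape 0.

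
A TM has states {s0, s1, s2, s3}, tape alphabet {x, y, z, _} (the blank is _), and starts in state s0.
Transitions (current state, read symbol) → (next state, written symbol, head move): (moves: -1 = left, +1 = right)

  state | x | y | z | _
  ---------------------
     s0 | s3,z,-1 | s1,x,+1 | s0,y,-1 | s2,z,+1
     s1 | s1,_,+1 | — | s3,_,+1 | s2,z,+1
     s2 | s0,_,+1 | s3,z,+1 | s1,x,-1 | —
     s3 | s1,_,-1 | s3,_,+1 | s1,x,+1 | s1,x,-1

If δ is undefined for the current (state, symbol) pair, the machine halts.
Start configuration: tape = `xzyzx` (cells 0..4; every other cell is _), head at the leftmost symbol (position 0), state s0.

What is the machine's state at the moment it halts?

s1

state=s0 head=0 tape=__[x]zyzx   (s0,x)→(s3,z,-1)
state=s3 head=-1 tape=_[_]zzyzx   (s3,_)→(s1,x,-1)
state=s1 head=-2 tape=[_]xzzyzx   (s1,_)→(s2,z,+1)
state=s2 head=-1 tape=z[x]zzyzx   (s2,x)→(s0,_,+1)
state=s0 head=0 tape=z_[z]zyzx   (s0,z)→(s0,y,-1)
state=s0 head=-1 tape=z[_]yzyzx   (s0,_)→(s2,z,+1)
state=s2 head=0 tape=zz[y]zyzx   (s2,y)→(s3,z,+1)
state=s3 head=1 tape=zzz[z]yzx   (s3,z)→(s1,x,+1)
state=s1 head=2 tape=zzzx[y]zx
No transition is defined for (s1, y); M halts in state s1.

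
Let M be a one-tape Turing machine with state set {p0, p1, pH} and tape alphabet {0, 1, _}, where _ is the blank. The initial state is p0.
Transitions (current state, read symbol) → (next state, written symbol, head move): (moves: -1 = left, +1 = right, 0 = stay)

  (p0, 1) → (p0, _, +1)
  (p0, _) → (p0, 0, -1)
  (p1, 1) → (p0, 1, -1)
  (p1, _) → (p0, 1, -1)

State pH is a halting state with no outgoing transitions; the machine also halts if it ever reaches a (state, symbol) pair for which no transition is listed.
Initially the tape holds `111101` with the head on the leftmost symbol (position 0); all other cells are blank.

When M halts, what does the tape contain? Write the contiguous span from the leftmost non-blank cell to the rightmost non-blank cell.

01

p0 | [1]11101   read 1 → write _, move +1, go to p0
p0 | _[1]1101   read 1 → write _, move +1, go to p0
p0 | __[1]101   read 1 → write _, move +1, go to p0
p0 | ___[1]01   read 1 → write _, move +1, go to p0
p0 | ____[0]1
The non-blank tape span at halt is 01.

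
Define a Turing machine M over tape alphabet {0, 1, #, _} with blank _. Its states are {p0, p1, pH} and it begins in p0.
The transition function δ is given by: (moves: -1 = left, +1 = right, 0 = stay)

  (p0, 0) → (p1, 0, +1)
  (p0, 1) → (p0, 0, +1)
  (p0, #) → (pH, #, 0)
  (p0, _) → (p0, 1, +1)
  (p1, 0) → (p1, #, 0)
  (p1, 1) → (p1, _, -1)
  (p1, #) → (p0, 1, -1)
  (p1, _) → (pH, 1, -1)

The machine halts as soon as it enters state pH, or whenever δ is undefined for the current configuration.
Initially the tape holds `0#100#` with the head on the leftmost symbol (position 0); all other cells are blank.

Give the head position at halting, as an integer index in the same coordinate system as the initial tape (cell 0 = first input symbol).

5

p0 | _[0]#100#   read 0 → write 0, move +1, go to p1
p1 | _0[#]100#   read # → write 1, move -1, go to p0
p0 | _[0]1100#   read 0 → write 0, move +1, go to p1
p1 | _0[1]100#   read 1 → write _, move -1, go to p1
p1 | _[0]_100#   read 0 → write #, move 0, go to p1
p1 | _[#]_100#   read # → write 1, move -1, go to p0
p0 | [_]1_100#   read _ → write 1, move +1, go to p0
p0 | 1[1]_100#   read 1 → write 0, move +1, go to p0
p0 | 10[_]100#   read _ → write 1, move +1, go to p0
p0 | 101[1]00#   read 1 → write 0, move +1, go to p0
p0 | 1010[0]0#   read 0 → write 0, move +1, go to p1
p1 | 10100[0]#   read 0 → write #, move 0, go to p1
p1 | 10100[#]#   read # → write 1, move -1, go to p0
p0 | 1010[0]1#   read 0 → write 0, move +1, go to p1
p1 | 10100[1]#   read 1 → write _, move -1, go to p1
p1 | 1010[0]_#   read 0 → write #, move 0, go to p1
p1 | 1010[#]_#   read # → write 1, move -1, go to p0
p0 | 101[0]1_#   read 0 → write 0, move +1, go to p1
p1 | 1010[1]_#   read 1 → write _, move -1, go to p1
p1 | 101[0]__#   read 0 → write #, move 0, go to p1
p1 | 101[#]__#   read # → write 1, move -1, go to p0
p0 | 10[1]1__#   read 1 → write 0, move +1, go to p0
p0 | 100[1]__#   read 1 → write 0, move +1, go to p0
p0 | 1000[_]_#   read _ → write 1, move +1, go to p0
p0 | 10001[_]#   read _ → write 1, move +1, go to p0
p0 | 100011[#]   read # → write #, move 0, go to pH
pH | 100011[#]
At halt the head is at cell 5.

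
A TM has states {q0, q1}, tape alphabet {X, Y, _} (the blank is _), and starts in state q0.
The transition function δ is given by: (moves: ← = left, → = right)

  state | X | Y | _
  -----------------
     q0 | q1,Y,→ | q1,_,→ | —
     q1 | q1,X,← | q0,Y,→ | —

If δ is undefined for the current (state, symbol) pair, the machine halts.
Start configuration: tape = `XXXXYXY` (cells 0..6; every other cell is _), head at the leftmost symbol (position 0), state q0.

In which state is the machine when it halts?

q0 | [X]XXXYXY_   read X → write Y, move →, go to q1
q1 | Y[X]XXYXY_   read X → write X, move ←, go to q1
q1 | [Y]XXXYXY_   read Y → write Y, move →, go to q0
q0 | Y[X]XXYXY_   read X → write Y, move →, go to q1
q1 | YY[X]XYXY_   read X → write X, move ←, go to q1
q1 | Y[Y]XXYXY_   read Y → write Y, move →, go to q0
q0 | YY[X]XYXY_   read X → write Y, move →, go to q1
q1 | YYY[X]YXY_   read X → write X, move ←, go to q1
q1 | YY[Y]XYXY_   read Y → write Y, move →, go to q0
q0 | YYY[X]YXY_   read X → write Y, move →, go to q1
q1 | YYYY[Y]XY_   read Y → write Y, move →, go to q0
q0 | YYYYY[X]Y_   read X → write Y, move →, go to q1
q1 | YYYYYY[Y]_   read Y → write Y, move →, go to q0
q0 | YYYYYYY[_]
No transition is defined for (q0, _); M halts in state q0.

q0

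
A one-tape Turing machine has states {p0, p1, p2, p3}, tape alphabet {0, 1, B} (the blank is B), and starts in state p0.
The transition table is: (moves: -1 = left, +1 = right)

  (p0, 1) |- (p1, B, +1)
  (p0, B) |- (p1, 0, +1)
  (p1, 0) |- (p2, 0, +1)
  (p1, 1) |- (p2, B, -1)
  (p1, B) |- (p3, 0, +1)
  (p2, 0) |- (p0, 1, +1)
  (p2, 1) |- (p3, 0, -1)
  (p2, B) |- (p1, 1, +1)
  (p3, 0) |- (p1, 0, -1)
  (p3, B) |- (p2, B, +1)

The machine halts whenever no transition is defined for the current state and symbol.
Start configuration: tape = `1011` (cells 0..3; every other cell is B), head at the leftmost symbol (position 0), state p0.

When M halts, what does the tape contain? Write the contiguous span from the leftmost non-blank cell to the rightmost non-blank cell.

0101

p0 | [1]011   read 1 → write B, move +1, go to p1
p1 | B[0]11   read 0 → write 0, move +1, go to p2
p2 | B0[1]1   read 1 → write 0, move -1, go to p3
p3 | B[0]01   read 0 → write 0, move -1, go to p1
p1 | [B]001   read B → write 0, move +1, go to p3
p3 | 0[0]01   read 0 → write 0, move -1, go to p1
p1 | [0]001   read 0 → write 0, move +1, go to p2
p2 | 0[0]01   read 0 → write 1, move +1, go to p0
p0 | 01[0]1
The non-blank tape span at halt is 0101.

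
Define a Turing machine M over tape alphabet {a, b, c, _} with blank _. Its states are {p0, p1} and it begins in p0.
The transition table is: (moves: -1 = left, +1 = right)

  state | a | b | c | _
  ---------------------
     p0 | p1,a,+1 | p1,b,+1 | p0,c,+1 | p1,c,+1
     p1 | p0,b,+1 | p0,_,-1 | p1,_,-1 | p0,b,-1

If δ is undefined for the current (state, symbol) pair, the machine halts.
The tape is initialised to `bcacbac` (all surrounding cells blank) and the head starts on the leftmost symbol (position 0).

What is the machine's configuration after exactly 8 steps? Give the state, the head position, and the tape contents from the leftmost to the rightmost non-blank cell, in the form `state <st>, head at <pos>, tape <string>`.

state=p0 head=0 tape=_[b]cacbac   (p0,b)→(p1,b,+1)
state=p1 head=1 tape=_b[c]acbac   (p1,c)→(p1,_,-1)
state=p1 head=0 tape=_[b]_acbac   (p1,b)→(p0,_,-1)
state=p0 head=-1 tape=[_]__acbac   (p0,_)→(p1,c,+1)
state=p1 head=0 tape=c[_]_acbac   (p1,_)→(p0,b,-1)
state=p0 head=-1 tape=[c]b_acbac   (p0,c)→(p0,c,+1)
state=p0 head=0 tape=c[b]_acbac   (p0,b)→(p1,b,+1)
state=p1 head=1 tape=cb[_]acbac   (p1,_)→(p0,b,-1)
state=p0 head=0 tape=c[b]bacbac
After 8 steps: state p0, head at 0, tape cbbacbac.

state p0, head at 0, tape cbbacbac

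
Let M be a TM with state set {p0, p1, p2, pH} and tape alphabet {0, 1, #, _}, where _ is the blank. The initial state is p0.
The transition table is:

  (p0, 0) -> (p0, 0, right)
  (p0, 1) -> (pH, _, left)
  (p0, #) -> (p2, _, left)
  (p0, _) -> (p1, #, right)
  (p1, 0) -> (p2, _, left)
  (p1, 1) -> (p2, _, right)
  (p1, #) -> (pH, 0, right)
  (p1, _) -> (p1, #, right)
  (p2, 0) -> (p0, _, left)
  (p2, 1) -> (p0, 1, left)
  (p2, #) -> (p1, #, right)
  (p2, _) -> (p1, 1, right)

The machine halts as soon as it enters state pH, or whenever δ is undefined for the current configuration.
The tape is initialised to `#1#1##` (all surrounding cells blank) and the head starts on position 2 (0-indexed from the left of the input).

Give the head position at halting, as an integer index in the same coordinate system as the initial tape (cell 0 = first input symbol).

6

p0 | _#1[#]1##_   read # → write _, move left, go to p2
p2 | _#[1]_1##_   read 1 → write 1, move left, go to p0
p0 | _[#]1_1##_   read # → write _, move left, go to p2
p2 | [_]_1_1##_   read _ → write 1, move right, go to p1
p1 | 1[_]1_1##_   read _ → write #, move right, go to p1
p1 | 1#[1]_1##_   read 1 → write _, move right, go to p2
p2 | 1#_[_]1##_   read _ → write 1, move right, go to p1
p1 | 1#_1[1]##_   read 1 → write _, move right, go to p2
p2 | 1#_1_[#]#_   read # → write #, move right, go to p1
p1 | 1#_1_#[#]_   read # → write 0, move right, go to pH
pH | 1#_1_#0[_]
At halt the head is at cell 6.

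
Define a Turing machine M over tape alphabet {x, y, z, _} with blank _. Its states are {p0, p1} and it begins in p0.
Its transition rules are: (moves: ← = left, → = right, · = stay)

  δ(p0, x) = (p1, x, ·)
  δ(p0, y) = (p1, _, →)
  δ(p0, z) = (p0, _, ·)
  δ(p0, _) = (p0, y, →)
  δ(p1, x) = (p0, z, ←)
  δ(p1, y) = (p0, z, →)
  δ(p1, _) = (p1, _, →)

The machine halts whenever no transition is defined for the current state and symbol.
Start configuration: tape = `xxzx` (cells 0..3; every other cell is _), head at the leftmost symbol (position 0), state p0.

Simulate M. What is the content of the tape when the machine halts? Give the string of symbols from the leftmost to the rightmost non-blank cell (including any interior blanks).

p0 | _[x]xzx   read x → write x, move ·, go to p1
p1 | _[x]xzx   read x → write z, move ←, go to p0
p0 | [_]zxzx   read _ → write y, move →, go to p0
p0 | y[z]xzx   read z → write _, move ·, go to p0
p0 | y[_]xzx   read _ → write y, move →, go to p0
p0 | yy[x]zx   read x → write x, move ·, go to p1
p1 | yy[x]zx   read x → write z, move ←, go to p0
p0 | y[y]zzx   read y → write _, move →, go to p1
p1 | y_[z]zx
The non-blank tape span at halt is y_zzx.

y_zzx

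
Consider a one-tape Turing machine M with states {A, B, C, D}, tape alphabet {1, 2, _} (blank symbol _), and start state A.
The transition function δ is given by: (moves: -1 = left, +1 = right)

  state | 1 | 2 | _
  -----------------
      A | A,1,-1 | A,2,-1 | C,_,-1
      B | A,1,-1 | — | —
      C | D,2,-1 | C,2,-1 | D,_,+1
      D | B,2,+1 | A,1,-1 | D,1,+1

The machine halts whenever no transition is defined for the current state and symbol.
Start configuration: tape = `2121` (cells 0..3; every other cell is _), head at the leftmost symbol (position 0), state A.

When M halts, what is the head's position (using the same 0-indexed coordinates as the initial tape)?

-1

state=A head=0 tape=____[2]121   (A,2)→(A,2,-1)
state=A head=-1 tape=___[_]2121   (A,_)→(C,_,-1)
state=C head=-2 tape=__[_]_2121   (C,_)→(D,_,+1)
state=D head=-1 tape=___[_]2121   (D,_)→(D,1,+1)
state=D head=0 tape=___1[2]121   (D,2)→(A,1,-1)
state=A head=-1 tape=___[1]1121   (A,1)→(A,1,-1)
state=A head=-2 tape=__[_]11121   (A,_)→(C,_,-1)
state=C head=-3 tape=_[_]_11121   (C,_)→(D,_,+1)
state=D head=-2 tape=__[_]11121   (D,_)→(D,1,+1)
state=D head=-1 tape=__1[1]1121   (D,1)→(B,2,+1)
state=B head=0 tape=__12[1]121   (B,1)→(A,1,-1)
state=A head=-1 tape=__1[2]1121   (A,2)→(A,2,-1)
state=A head=-2 tape=__[1]21121   (A,1)→(A,1,-1)
state=A head=-3 tape=_[_]121121   (A,_)→(C,_,-1)
state=C head=-4 tape=[_]_121121   (C,_)→(D,_,+1)
state=D head=-3 tape=_[_]121121   (D,_)→(D,1,+1)
state=D head=-2 tape=_1[1]21121   (D,1)→(B,2,+1)
state=B head=-1 tape=_12[2]1121
At halt the head is at cell -1.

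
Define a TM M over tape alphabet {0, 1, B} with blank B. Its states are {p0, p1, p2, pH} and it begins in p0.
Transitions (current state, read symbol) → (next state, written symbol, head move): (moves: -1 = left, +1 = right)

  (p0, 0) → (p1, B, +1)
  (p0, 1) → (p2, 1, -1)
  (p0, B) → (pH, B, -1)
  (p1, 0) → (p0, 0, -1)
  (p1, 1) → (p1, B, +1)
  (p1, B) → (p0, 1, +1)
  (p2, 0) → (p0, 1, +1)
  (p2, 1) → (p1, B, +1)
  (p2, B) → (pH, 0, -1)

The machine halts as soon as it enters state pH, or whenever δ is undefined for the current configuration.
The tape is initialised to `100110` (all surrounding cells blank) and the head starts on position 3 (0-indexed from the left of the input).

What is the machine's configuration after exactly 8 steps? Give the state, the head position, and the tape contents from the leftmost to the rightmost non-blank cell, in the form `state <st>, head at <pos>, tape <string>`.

state=p0 head=3 tape=100[1]10   (p0,1)→(p2,1,-1)
state=p2 head=2 tape=10[0]110   (p2,0)→(p0,1,+1)
state=p0 head=3 tape=101[1]10   (p0,1)→(p2,1,-1)
state=p2 head=2 tape=10[1]110   (p2,1)→(p1,B,+1)
state=p1 head=3 tape=10B[1]10   (p1,1)→(p1,B,+1)
state=p1 head=4 tape=10BB[1]0   (p1,1)→(p1,B,+1)
state=p1 head=5 tape=10BBB[0]   (p1,0)→(p0,0,-1)
state=p0 head=4 tape=10BB[B]0   (p0,B)→(pH,B,-1)
state=pH head=3 tape=10B[B]B0
After 8 steps: state pH, head at 3, tape 10BBB0.

state pH, head at 3, tape 10BBB0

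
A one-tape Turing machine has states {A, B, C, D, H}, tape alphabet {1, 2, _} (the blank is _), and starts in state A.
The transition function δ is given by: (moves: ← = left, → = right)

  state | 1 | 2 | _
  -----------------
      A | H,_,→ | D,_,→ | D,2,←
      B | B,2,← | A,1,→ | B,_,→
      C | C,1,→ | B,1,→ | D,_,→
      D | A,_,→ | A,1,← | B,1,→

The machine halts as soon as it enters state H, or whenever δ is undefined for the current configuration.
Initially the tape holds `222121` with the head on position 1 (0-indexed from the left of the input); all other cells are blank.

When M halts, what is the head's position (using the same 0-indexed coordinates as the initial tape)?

A | __2[2]2121   read 2 → write _, move →, go to D
D | __2_[2]121   read 2 → write 1, move ←, go to A
A | __2[_]1121   read _ → write 2, move ←, go to D
D | __[2]21121   read 2 → write 1, move ←, go to A
A | _[_]121121   read _ → write 2, move ←, go to D
D | [_]2121121   read _ → write 1, move →, go to B
B | 1[2]121121   read 2 → write 1, move →, go to A
A | 11[1]21121   read 1 → write _, move →, go to H
H | 11_[2]1121
At halt the head is at cell 1.

1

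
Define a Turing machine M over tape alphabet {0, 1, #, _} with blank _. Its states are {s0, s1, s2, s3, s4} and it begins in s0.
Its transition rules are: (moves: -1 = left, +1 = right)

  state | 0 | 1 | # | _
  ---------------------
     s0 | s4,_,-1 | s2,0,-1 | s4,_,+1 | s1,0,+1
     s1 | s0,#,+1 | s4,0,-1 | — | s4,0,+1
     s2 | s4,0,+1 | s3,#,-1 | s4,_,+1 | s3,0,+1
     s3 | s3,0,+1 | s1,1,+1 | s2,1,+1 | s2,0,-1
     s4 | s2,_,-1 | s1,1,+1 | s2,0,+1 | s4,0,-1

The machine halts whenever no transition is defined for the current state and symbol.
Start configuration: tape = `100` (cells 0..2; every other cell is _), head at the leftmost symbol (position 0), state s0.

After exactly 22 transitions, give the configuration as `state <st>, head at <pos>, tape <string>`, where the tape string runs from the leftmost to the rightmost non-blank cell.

state s2, head at -2, tape 000000

s0 | __[1]00_   read 1 → write 0, move -1, go to s2
s2 | _[_]000_   read _ → write 0, move +1, go to s3
s3 | _0[0]00_   read 0 → write 0, move +1, go to s3
s3 | _00[0]0_   read 0 → write 0, move +1, go to s3
s3 | _000[0]_   read 0 → write 0, move +1, go to s3
s3 | _0000[_]   read _ → write 0, move -1, go to s2
s2 | _000[0]0   read 0 → write 0, move +1, go to s4
s4 | _0000[0]   read 0 → write _, move -1, go to s2
s2 | _000[0]_   read 0 → write 0, move +1, go to s4
s4 | _0000[_]   read _ → write 0, move -1, go to s4
s4 | _000[0]0   read 0 → write _, move -1, go to s2
s2 | _00[0]_0   read 0 → write 0, move +1, go to s4
s4 | _000[_]0   read _ → write 0, move -1, go to s4
s4 | _00[0]00   read 0 → write _, move -1, go to s2
s2 | _0[0]_00   read 0 → write 0, move +1, go to s4
s4 | _00[_]00   read _ → write 0, move -1, go to s4
s4 | _0[0]000   read 0 → write _, move -1, go to s2
s2 | _[0]_000   read 0 → write 0, move +1, go to s4
s4 | _0[_]000   read _ → write 0, move -1, go to s4
s4 | _[0]0000   read 0 → write _, move -1, go to s2
s2 | [_]_0000   read _ → write 0, move +1, go to s3
s3 | 0[_]0000   read _ → write 0, move -1, go to s2
s2 | [0]00000
After 22 steps: state s2, head at -2, tape 000000.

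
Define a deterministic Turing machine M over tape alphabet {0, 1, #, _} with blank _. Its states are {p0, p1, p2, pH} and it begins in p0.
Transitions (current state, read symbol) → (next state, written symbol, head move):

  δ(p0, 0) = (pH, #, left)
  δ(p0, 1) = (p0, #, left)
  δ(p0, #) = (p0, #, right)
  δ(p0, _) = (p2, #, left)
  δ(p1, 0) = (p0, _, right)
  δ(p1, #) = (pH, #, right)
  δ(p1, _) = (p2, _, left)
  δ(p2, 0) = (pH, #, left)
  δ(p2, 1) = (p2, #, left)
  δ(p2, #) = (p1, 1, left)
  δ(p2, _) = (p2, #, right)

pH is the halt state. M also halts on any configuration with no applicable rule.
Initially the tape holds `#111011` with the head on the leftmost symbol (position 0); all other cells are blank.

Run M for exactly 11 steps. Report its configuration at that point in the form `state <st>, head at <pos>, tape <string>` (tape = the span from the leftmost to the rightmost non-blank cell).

state=p0 head=0 tape=[#]111011   (p0,#)→(p0,#,right)
state=p0 head=1 tape=#[1]11011   (p0,1)→(p0,#,left)
state=p0 head=0 tape=[#]#11011   (p0,#)→(p0,#,right)
state=p0 head=1 tape=#[#]11011   (p0,#)→(p0,#,right)
state=p0 head=2 tape=##[1]1011   (p0,1)→(p0,#,left)
state=p0 head=1 tape=#[#]#1011   (p0,#)→(p0,#,right)
state=p0 head=2 tape=##[#]1011   (p0,#)→(p0,#,right)
state=p0 head=3 tape=###[1]011   (p0,1)→(p0,#,left)
state=p0 head=2 tape=##[#]#011   (p0,#)→(p0,#,right)
state=p0 head=3 tape=###[#]011   (p0,#)→(p0,#,right)
state=p0 head=4 tape=####[0]11   (p0,0)→(pH,#,left)
state=pH head=3 tape=###[#]#11
After 11 steps: state pH, head at 3, tape #####11.

state pH, head at 3, tape #####11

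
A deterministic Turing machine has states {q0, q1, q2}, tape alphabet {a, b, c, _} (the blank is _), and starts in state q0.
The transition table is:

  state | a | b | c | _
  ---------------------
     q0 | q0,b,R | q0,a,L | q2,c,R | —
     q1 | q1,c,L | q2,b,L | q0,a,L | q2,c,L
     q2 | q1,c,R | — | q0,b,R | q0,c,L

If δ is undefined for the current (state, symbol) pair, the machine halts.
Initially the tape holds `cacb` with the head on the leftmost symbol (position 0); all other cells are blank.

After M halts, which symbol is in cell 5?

b

q0 | [c]acb___   read c → write c, move R, go to q2
q2 | c[a]cb___   read a → write c, move R, go to q1
q1 | cc[c]b___   read c → write a, move L, go to q0
q0 | c[c]ab___   read c → write c, move R, go to q2
q2 | cc[a]b___   read a → write c, move R, go to q1
q1 | ccc[b]___   read b → write b, move L, go to q2
q2 | cc[c]b___   read c → write b, move R, go to q0
q0 | ccb[b]___   read b → write a, move L, go to q0
q0 | cc[b]a___   read b → write a, move L, go to q0
q0 | c[c]aa___   read c → write c, move R, go to q2
q2 | cc[a]a___   read a → write c, move R, go to q1
q1 | ccc[a]___   read a → write c, move L, go to q1
q1 | cc[c]c___   read c → write a, move L, go to q0
q0 | c[c]ac___   read c → write c, move R, go to q2
q2 | cc[a]c___   read a → write c, move R, go to q1
q1 | ccc[c]___   read c → write a, move L, go to q0
q0 | cc[c]a___   read c → write c, move R, go to q2
q2 | ccc[a]___   read a → write c, move R, go to q1
q1 | cccc[_]__   read _ → write c, move L, go to q2
q2 | ccc[c]c__   read c → write b, move R, go to q0
q0 | cccb[c]__   read c → write c, move R, go to q2
q2 | cccbc[_]_   read _ → write c, move L, go to q0
q0 | cccb[c]c_   read c → write c, move R, go to q2
q2 | cccbc[c]_   read c → write b, move R, go to q0
q0 | cccbcb[_]
Cell 5 holds b when M halts.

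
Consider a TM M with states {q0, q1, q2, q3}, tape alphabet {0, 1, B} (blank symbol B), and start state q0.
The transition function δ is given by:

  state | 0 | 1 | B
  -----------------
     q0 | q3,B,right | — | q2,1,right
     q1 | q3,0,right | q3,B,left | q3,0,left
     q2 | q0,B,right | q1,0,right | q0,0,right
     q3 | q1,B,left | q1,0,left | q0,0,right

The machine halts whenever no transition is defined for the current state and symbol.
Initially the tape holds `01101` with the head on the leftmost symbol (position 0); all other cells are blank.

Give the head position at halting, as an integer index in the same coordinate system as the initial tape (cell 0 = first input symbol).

state=q0 head=0 tape=BBB[0]1101   (q0,0)→(q3,B,right)
state=q3 head=1 tape=BBBB[1]101   (q3,1)→(q1,0,left)
state=q1 head=0 tape=BBB[B]0101   (q1,B)→(q3,0,left)
state=q3 head=-1 tape=BB[B]00101   (q3,B)→(q0,0,right)
state=q0 head=0 tape=BB0[0]0101   (q0,0)→(q3,B,right)
state=q3 head=1 tape=BB0B[0]101   (q3,0)→(q1,B,left)
state=q1 head=0 tape=BB0[B]B101   (q1,B)→(q3,0,left)
state=q3 head=-1 tape=BB[0]0B101   (q3,0)→(q1,B,left)
state=q1 head=-2 tape=B[B]B0B101   (q1,B)→(q3,0,left)
state=q3 head=-3 tape=[B]0B0B101   (q3,B)→(q0,0,right)
state=q0 head=-2 tape=0[0]B0B101   (q0,0)→(q3,B,right)
state=q3 head=-1 tape=0B[B]0B101   (q3,B)→(q0,0,right)
state=q0 head=0 tape=0B0[0]B101   (q0,0)→(q3,B,right)
state=q3 head=1 tape=0B0B[B]101   (q3,B)→(q0,0,right)
state=q0 head=2 tape=0B0B0[1]01
At halt the head is at cell 2.

2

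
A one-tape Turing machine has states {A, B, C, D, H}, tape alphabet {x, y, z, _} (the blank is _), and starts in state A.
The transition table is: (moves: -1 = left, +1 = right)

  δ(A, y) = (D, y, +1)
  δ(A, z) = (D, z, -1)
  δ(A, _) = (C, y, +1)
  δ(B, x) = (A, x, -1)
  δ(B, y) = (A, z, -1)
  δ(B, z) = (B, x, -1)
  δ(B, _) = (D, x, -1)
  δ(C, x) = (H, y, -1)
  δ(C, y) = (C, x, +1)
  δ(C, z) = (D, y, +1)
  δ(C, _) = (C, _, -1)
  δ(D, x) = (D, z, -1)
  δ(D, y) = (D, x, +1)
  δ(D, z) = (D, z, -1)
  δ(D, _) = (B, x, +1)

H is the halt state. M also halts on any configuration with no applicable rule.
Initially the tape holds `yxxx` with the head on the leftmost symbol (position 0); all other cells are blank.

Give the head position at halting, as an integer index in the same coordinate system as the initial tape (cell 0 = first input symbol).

state=A head=0 tape=__[y]xxx   (A,y)→(D,y,+1)
state=D head=1 tape=__y[x]xx   (D,x)→(D,z,-1)
state=D head=0 tape=__[y]zxx   (D,y)→(D,x,+1)
state=D head=1 tape=__x[z]xx   (D,z)→(D,z,-1)
state=D head=0 tape=__[x]zxx   (D,x)→(D,z,-1)
state=D head=-1 tape=_[_]zzxx   (D,_)→(B,x,+1)
state=B head=0 tape=_x[z]zxx   (B,z)→(B,x,-1)
state=B head=-1 tape=_[x]xzxx   (B,x)→(A,x,-1)
state=A head=-2 tape=[_]xxzxx   (A,_)→(C,y,+1)
state=C head=-1 tape=y[x]xzxx   (C,x)→(H,y,-1)
state=H head=-2 tape=[y]yxzxx
At halt the head is at cell -2.

-2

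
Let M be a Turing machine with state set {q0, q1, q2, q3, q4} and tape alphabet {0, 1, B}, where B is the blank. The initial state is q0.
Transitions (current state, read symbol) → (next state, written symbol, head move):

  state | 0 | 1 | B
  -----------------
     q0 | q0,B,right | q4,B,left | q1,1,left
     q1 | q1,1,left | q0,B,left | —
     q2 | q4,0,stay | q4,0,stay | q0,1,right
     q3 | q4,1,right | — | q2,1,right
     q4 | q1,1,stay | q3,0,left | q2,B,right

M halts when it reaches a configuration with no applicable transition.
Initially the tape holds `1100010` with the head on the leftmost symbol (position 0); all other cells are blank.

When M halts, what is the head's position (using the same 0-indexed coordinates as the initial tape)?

state=q0 head=0 tape=BBB[1]100010   (q0,1)→(q4,B,left)
state=q4 head=-1 tape=BB[B]B100010   (q4,B)→(q2,B,right)
state=q2 head=0 tape=BBB[B]100010   (q2,B)→(q0,1,right)
state=q0 head=1 tape=BBB1[1]00010   (q0,1)→(q4,B,left)
state=q4 head=0 tape=BBB[1]B00010   (q4,1)→(q3,0,left)
state=q3 head=-1 tape=BB[B]0B00010   (q3,B)→(q2,1,right)
state=q2 head=0 tape=BB1[0]B00010   (q2,0)→(q4,0,stay)
state=q4 head=0 tape=BB1[0]B00010   (q4,0)→(q1,1,stay)
state=q1 head=0 tape=BB1[1]B00010   (q1,1)→(q0,B,left)
state=q0 head=-1 tape=BB[1]BB00010   (q0,1)→(q4,B,left)
state=q4 head=-2 tape=B[B]BBB00010   (q4,B)→(q2,B,right)
state=q2 head=-1 tape=BB[B]BB00010   (q2,B)→(q0,1,right)
state=q0 head=0 tape=BB1[B]B00010   (q0,B)→(q1,1,left)
state=q1 head=-1 tape=BB[1]1B00010   (q1,1)→(q0,B,left)
state=q0 head=-2 tape=B[B]B1B00010   (q0,B)→(q1,1,left)
state=q1 head=-3 tape=[B]1B1B00010
At halt the head is at cell -3.

-3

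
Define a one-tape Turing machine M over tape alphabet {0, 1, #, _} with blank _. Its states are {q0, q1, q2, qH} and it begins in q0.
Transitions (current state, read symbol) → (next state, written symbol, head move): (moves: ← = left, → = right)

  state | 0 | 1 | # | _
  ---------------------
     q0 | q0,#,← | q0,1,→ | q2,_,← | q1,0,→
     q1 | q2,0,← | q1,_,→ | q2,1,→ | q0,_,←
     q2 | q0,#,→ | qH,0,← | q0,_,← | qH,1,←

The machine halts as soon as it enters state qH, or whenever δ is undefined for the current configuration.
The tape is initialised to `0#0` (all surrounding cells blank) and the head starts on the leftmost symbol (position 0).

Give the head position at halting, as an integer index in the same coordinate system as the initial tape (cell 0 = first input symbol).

-1

state=q0 head=0 tape=_[0]#0   (q0,0)→(q0,#,←)
state=q0 head=-1 tape=[_]##0   (q0,_)→(q1,0,→)
state=q1 head=0 tape=0[#]#0   (q1,#)→(q2,1,→)
state=q2 head=1 tape=01[#]0   (q2,#)→(q0,_,←)
state=q0 head=0 tape=0[1]_0   (q0,1)→(q0,1,→)
state=q0 head=1 tape=01[_]0   (q0,_)→(q1,0,→)
state=q1 head=2 tape=010[0]   (q1,0)→(q2,0,←)
state=q2 head=1 tape=01[0]0   (q2,0)→(q0,#,→)
state=q0 head=2 tape=01#[0]   (q0,0)→(q0,#,←)
state=q0 head=1 tape=01[#]#   (q0,#)→(q2,_,←)
state=q2 head=0 tape=0[1]_#   (q2,1)→(qH,0,←)
state=qH head=-1 tape=[0]0_#
At halt the head is at cell -1.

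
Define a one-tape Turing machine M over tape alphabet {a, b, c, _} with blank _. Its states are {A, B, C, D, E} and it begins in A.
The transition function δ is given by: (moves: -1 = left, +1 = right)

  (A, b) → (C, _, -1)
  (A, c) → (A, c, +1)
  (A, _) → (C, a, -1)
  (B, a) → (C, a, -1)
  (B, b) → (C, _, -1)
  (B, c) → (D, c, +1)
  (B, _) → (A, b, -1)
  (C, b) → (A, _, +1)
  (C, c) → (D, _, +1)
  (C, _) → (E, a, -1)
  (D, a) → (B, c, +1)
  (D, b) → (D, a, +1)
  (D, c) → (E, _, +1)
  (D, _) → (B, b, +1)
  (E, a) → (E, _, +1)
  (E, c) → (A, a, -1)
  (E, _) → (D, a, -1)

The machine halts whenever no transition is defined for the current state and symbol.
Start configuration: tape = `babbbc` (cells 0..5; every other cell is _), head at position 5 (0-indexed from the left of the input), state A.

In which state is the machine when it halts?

state=A head=5 tape=babbb[c]___   (A,c)→(A,c,+1)
state=A head=6 tape=babbbc[_]__   (A,_)→(C,a,-1)
state=C head=5 tape=babbb[c]a__   (C,c)→(D,_,+1)
state=D head=6 tape=babbb_[a]__   (D,a)→(B,c,+1)
state=B head=7 tape=babbb_c[_]_   (B,_)→(A,b,-1)
state=A head=6 tape=babbb_[c]b_   (A,c)→(A,c,+1)
state=A head=7 tape=babbb_c[b]_   (A,b)→(C,_,-1)
state=C head=6 tape=babbb_[c]__   (C,c)→(D,_,+1)
state=D head=7 tape=babbb__[_]_   (D,_)→(B,b,+1)
state=B head=8 tape=babbb__b[_]   (B,_)→(A,b,-1)
state=A head=7 tape=babbb__[b]b   (A,b)→(C,_,-1)
state=C head=6 tape=babbb_[_]_b   (C,_)→(E,a,-1)
state=E head=5 tape=babbb[_]a_b   (E,_)→(D,a,-1)
state=D head=4 tape=babb[b]aa_b   (D,b)→(D,a,+1)
state=D head=5 tape=babba[a]a_b   (D,a)→(B,c,+1)
state=B head=6 tape=babbac[a]_b   (B,a)→(C,a,-1)
state=C head=5 tape=babba[c]a_b   (C,c)→(D,_,+1)
state=D head=6 tape=babba_[a]_b   (D,a)→(B,c,+1)
state=B head=7 tape=babba_c[_]b   (B,_)→(A,b,-1)
state=A head=6 tape=babba_[c]bb   (A,c)→(A,c,+1)
state=A head=7 tape=babba_c[b]b   (A,b)→(C,_,-1)
state=C head=6 tape=babba_[c]_b   (C,c)→(D,_,+1)
state=D head=7 tape=babba__[_]b   (D,_)→(B,b,+1)
state=B head=8 tape=babba__b[b]   (B,b)→(C,_,-1)
state=C head=7 tape=babba__[b]_   (C,b)→(A,_,+1)
state=A head=8 tape=babba___[_]   (A,_)→(C,a,-1)
state=C head=7 tape=babba__[_]a   (C,_)→(E,a,-1)
state=E head=6 tape=babba_[_]aa   (E,_)→(D,a,-1)
state=D head=5 tape=babba[_]aaa   (D,_)→(B,b,+1)
state=B head=6 tape=babbab[a]aa   (B,a)→(C,a,-1)
state=C head=5 tape=babba[b]aaa   (C,b)→(A,_,+1)
state=A head=6 tape=babba_[a]aa
No transition is defined for (A, a); M halts in state A.

A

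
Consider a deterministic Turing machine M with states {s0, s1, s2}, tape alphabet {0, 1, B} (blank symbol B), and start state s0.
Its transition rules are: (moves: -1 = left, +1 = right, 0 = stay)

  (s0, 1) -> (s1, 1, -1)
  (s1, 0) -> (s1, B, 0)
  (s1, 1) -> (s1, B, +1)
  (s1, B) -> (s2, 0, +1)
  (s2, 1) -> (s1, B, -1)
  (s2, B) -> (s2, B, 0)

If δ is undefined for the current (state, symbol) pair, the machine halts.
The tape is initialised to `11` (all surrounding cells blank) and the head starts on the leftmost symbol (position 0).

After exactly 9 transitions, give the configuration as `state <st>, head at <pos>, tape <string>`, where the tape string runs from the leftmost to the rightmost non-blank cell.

s0 | B[1]1   read 1 → write 1, move -1, go to s1
s1 | [B]11   read B → write 0, move +1, go to s2
s2 | 0[1]1   read 1 → write B, move -1, go to s1
s1 | [0]B1   read 0 → write B, move 0, go to s1
s1 | [B]B1   read B → write 0, move +1, go to s2
s2 | 0[B]1   read B → write B, move 0, go to s2
s2 | 0[B]1   read B → write B, move 0, go to s2
s2 | 0[B]1   read B → write B, move 0, go to s2
s2 | 0[B]1   read B → write B, move 0, go to s2
s2 | 0[B]1
After 9 steps: state s2, head at 0, tape 0B1.

state s2, head at 0, tape 0B1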